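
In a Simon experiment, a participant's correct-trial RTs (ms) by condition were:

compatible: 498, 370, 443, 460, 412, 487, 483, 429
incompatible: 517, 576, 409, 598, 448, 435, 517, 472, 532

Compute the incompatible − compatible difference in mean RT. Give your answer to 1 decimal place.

52.7 ms

M(compatible) = 3582/8 = 447.750
M(incompatible) = 4504/9 = 500.444
Difference = 500.444 − 447.750 = 52.694 ms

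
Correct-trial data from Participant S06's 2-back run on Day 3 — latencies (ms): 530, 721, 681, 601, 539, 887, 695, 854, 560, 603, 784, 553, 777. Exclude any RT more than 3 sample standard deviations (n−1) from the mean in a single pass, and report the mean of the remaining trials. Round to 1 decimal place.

675.8 ms

n = 13, ΣRT = 8785, M = 675.769
Σ(x−M)² = 180104.31; s = √(180104.31/12) = 122.510
Cutoffs: 675.769 ± 3·122.510 → [308.2, 1043.3]
No RTs fall outside the cutoffs; all 13 retained. Mean = 8785/13 = 675.769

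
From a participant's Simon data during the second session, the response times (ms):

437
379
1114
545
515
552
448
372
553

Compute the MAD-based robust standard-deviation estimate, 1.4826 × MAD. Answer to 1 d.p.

99.3 ms

Sorted: 372, 379, 437, 448, 515, 545, 552, 553, 1114 → median = 515
|x − 515| sorted: 0, 30, 37, 38, 67, 78, 136, 143, 599 → MAD = 67
Robust SD ≈ 1.4826 × 67 = 99.334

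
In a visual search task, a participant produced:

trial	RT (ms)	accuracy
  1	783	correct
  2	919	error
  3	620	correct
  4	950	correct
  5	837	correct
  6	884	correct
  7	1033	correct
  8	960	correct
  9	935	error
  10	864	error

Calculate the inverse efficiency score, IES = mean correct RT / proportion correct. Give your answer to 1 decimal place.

1238.2 ms

Correct trials (n=7): 783, 620, 950, 837, 884, 1033, 960
Mean correct RT = 6067/7 = 866.7143 ms
Proportion correct = 7/10
IES = 866.7143 / (7/10) = 1238.163 ms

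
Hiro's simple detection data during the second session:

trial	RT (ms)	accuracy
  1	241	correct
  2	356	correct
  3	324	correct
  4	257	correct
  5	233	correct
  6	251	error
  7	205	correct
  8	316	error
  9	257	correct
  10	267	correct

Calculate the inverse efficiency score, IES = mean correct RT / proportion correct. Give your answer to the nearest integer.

Correct trials (n=8): 241, 356, 324, 257, 233, 205, 257, 267
Mean correct RT = 2140/8 = 267.5000 ms
Proportion correct = 8/10
IES = 267.5000 / (8/10) = 334.375 ms

334 ms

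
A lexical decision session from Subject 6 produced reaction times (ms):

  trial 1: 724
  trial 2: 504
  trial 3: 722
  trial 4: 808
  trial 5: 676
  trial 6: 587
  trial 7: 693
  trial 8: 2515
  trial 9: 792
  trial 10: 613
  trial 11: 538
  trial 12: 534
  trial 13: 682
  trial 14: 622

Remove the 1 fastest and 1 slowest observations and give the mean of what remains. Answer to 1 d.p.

665.9 ms

Sorted: 504, 534, 538, 587, 613, 622, 676, 682, 693, 722, 724, 792, 808, 2515
Drop lowest 1 (504) and highest 1 (2515)
Remaining (n=12): Σ = 7991, mean = 7991/12 = 665.917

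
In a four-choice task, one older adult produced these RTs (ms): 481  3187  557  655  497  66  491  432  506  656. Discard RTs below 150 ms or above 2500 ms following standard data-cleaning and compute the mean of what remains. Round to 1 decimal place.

534.4 ms

Excluded: 66, 3187
Retained (n=8): Σ = 4275
Mean = 4275/8 = 534.3750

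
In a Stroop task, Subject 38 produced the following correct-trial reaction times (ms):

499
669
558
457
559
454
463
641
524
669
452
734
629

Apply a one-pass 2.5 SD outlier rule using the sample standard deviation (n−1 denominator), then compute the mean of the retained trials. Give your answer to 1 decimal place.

n = 13, ΣRT = 7308, M = 562.154
Σ(x−M)² = 113239.69; s = √(113239.69/12) = 97.142
Cutoffs: 562.154 ± 2.5·97.142 → [319.3, 805.0]
No RTs fall outside the cutoffs; all 13 retained. Mean = 7308/13 = 562.154

562.2 ms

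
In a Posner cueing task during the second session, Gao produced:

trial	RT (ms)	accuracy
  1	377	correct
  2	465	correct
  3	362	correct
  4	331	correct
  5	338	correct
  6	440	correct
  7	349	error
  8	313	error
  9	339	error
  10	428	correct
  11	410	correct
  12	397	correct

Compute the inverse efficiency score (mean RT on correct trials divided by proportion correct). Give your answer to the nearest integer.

526 ms

Correct trials (n=9): 377, 465, 362, 331, 338, 440, 428, 410, 397
Mean correct RT = 3548/9 = 394.2222 ms
Proportion correct = 9/12
IES = 394.2222 / (9/12) = 525.630 ms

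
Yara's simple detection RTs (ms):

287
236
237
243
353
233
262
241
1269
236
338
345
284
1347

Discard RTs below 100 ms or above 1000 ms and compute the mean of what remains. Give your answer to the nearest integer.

275 ms

Excluded: 1269, 1347
Retained (n=12): Σ = 3295
Mean = 3295/12 = 274.5833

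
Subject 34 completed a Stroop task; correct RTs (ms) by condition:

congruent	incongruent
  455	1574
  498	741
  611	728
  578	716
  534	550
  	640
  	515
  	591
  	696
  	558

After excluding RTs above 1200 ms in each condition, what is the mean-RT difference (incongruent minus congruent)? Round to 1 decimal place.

102.0 ms

incongruent: exclude 1574
M(congruent) = 2676/5 = 535.200
M(incongruent) = 5735/9 = 637.222
Difference = 637.222 − 535.200 = 102.022 ms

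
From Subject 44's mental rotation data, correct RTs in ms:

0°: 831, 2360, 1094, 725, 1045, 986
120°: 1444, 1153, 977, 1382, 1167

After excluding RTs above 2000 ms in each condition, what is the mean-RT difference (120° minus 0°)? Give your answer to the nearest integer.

0°: exclude 2360
M(0°) = 4681/5 = 936.200
M(120°) = 6123/5 = 1224.600
Difference = 1224.600 − 936.200 = 288.400 ms

288 ms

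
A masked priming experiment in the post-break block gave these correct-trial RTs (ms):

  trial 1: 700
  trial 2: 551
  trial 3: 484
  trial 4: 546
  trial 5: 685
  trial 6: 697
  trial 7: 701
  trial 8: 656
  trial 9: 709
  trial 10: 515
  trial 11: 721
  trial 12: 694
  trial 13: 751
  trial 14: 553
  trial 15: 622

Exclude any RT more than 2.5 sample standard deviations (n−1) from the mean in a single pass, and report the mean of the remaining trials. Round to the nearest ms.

639 ms

n = 15, ΣRT = 9585, M = 639.000
Σ(x−M)² = 104006.00; s = √(104006.00/14) = 86.192
Cutoffs: 639.000 ± 2.5·86.192 → [423.5, 854.5]
No RTs fall outside the cutoffs; all 15 retained. Mean = 9585/15 = 639.000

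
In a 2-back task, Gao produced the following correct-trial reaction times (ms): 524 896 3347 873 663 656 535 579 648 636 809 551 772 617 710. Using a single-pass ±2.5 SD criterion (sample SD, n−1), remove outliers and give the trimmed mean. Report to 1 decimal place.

n = 15, ΣRT = 12816, M = 854.400
Σ(x−M)² = 6846565.60; s = √(6846565.60/14) = 699.314
Cutoffs: 854.400 ± 2.5·699.314 → [-893.9, 2602.7]
Outside: 3347 → excluded.
Retained (n=14): Σ = 9469, mean = 9469/14 = 676.357

676.4 ms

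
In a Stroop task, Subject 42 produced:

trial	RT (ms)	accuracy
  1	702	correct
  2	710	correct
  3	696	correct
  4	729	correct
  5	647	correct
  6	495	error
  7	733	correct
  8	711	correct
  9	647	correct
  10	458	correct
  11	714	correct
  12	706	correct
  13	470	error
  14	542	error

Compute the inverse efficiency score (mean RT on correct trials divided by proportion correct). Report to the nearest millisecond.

Correct trials (n=11): 702, 710, 696, 729, 647, 733, 711, 647, 458, 714, 706
Mean correct RT = 7453/11 = 677.5455 ms
Proportion correct = 11/14
IES = 677.5455 / (11/14) = 862.331 ms

862 ms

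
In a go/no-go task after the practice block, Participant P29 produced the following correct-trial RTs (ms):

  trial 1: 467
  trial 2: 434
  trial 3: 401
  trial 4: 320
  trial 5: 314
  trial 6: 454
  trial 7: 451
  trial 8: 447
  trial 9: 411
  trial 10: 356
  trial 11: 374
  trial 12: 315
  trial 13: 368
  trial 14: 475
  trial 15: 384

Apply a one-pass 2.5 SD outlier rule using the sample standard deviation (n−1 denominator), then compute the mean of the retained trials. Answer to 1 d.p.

n = 15, ΣRT = 5971, M = 398.067
Σ(x−M)² = 43974.93; s = √(43974.93/14) = 56.045
Cutoffs: 398.067 ± 2.5·56.045 → [258.0, 538.2]
No RTs fall outside the cutoffs; all 15 retained. Mean = 5971/15 = 398.067

398.1 ms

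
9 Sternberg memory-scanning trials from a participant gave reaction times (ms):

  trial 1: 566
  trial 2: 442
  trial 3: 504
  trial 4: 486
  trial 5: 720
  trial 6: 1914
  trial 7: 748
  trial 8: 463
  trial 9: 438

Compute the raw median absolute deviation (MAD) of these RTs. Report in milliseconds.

62 ms

Sorted: 438, 442, 463, 486, 504, 566, 720, 748, 1914 → median = 504
|x − 504|: 62, 62, 0, 18, 216, 1410, 244, 41, 66
Sorted deviations: 0, 18, 41, 62, 62, 66, 216, 244, 1410 → MAD = 62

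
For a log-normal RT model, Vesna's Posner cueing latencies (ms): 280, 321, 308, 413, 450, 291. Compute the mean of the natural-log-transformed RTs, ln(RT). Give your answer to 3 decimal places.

5.824

ln(RT): 5.6348, 5.7714, 5.7301, 6.0234, 6.1092, 5.6733
Σ ln(RT) = 34.9423
Mean = 34.9423/6 = 5.82372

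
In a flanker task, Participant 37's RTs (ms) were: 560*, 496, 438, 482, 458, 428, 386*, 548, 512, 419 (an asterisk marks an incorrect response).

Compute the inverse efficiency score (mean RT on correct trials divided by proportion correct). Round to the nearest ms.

Correct trials (n=8): 496, 438, 482, 458, 428, 548, 512, 419
Mean correct RT = 3781/8 = 472.6250 ms
Proportion correct = 8/10
IES = 472.6250 / (8/10) = 590.781 ms

591 ms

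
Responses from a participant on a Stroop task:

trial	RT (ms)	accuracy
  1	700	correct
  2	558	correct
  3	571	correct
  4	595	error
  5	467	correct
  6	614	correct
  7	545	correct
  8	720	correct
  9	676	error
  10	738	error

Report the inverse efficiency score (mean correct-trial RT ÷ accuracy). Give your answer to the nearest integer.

852 ms

Correct trials (n=7): 700, 558, 571, 467, 614, 545, 720
Mean correct RT = 4175/7 = 596.4286 ms
Proportion correct = 7/10
IES = 596.4286 / (7/10) = 852.041 ms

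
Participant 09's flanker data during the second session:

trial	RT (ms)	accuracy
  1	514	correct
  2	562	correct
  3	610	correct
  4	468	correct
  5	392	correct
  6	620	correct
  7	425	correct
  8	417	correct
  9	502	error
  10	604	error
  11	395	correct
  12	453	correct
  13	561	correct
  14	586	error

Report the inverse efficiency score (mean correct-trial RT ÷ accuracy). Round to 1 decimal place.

626.8 ms

Correct trials (n=11): 514, 562, 610, 468, 392, 620, 425, 417, 395, 453, 561
Mean correct RT = 5417/11 = 492.4545 ms
Proportion correct = 11/14
IES = 492.4545 / (11/14) = 626.760 ms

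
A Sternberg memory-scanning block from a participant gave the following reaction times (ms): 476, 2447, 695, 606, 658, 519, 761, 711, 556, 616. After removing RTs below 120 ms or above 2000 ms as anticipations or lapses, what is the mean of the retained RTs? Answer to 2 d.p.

Excluded: 2447
Retained (n=9): Σ = 5598
Mean = 5598/9 = 622.0000

622.00 ms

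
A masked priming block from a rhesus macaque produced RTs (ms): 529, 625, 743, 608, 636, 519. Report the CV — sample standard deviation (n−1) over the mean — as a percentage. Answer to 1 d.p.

n = 6, Σ = 3660, M = 610.0000
Σ(x−M)² = 33436.000; s = √(33436.000/5) = 81.7753
CV = 81.7753 / 610.0000 = 0.13406 = 13.406%

13.4%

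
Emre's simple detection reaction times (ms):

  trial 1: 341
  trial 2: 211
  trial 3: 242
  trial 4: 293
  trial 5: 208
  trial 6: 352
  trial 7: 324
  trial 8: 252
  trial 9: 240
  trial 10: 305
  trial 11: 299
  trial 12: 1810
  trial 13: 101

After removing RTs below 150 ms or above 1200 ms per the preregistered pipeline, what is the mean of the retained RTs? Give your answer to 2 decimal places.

Excluded: 101, 1810
Retained (n=11): Σ = 3067
Mean = 3067/11 = 278.8182

278.82 ms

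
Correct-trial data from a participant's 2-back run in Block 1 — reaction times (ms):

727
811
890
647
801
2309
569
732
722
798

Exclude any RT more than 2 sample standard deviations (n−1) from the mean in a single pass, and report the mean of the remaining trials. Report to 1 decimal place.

744.1 ms

n = 10, ΣRT = 9006, M = 900.600
Σ(x−M)² = 2276910.40; s = √(2276910.40/9) = 502.981
Cutoffs: 900.600 ± 2·502.981 → [-105.4, 1906.6]
Outside: 2309 → excluded.
Retained (n=9): Σ = 6697, mean = 6697/9 = 744.111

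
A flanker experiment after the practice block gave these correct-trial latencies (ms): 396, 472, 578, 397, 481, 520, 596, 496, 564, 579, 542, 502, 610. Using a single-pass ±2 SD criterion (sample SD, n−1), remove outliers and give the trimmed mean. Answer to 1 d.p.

517.9 ms

n = 13, ΣRT = 6733, M = 517.923
Σ(x−M)² = 58314.92; s = √(58314.92/12) = 69.711
Cutoffs: 517.923 ± 2·69.711 → [378.5, 657.3]
No RTs fall outside the cutoffs; all 13 retained. Mean = 6733/13 = 517.923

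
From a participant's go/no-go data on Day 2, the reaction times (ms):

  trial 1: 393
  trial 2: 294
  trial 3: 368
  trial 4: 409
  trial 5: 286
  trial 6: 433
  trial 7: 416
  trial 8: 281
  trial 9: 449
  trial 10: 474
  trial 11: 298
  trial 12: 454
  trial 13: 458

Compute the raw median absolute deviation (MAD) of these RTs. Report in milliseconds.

45 ms

Sorted: 281, 286, 294, 298, 368, 393, 409, 416, 433, 449, 454, 458, 474 → median = 409
|x − 409|: 16, 115, 41, 0, 123, 24, 7, 128, 40, 65, 111, 45, 49
Sorted deviations: 0, 7, 16, 24, 40, 41, 45, 49, 65, 111, 115, 123, 128 → MAD = 45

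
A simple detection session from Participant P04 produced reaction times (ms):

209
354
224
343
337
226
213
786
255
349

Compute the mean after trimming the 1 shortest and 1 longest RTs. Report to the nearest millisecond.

288 ms

Sorted: 209, 213, 224, 226, 255, 337, 343, 349, 354, 786
Drop lowest 1 (209) and highest 1 (786)
Remaining (n=8): Σ = 2301, mean = 2301/8 = 287.625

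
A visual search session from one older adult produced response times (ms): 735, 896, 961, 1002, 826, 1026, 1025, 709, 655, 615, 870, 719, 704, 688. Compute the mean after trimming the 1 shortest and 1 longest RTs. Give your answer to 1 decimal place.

Sorted: 615, 655, 688, 704, 709, 719, 735, 826, 870, 896, 961, 1002, 1025, 1026
Drop lowest 1 (615) and highest 1 (1026)
Remaining (n=12): Σ = 9790, mean = 9790/12 = 815.833

815.8 ms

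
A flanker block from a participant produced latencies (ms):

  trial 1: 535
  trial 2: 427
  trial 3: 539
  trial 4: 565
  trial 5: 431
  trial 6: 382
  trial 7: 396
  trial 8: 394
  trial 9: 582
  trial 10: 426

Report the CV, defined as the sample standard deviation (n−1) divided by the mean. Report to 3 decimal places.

n = 10, Σ = 4677, M = 467.7000
Σ(x−M)² = 54804.100; s = √(54804.100/9) = 78.0343
CV = 78.0343 / 467.7000 = 0.16685

0.167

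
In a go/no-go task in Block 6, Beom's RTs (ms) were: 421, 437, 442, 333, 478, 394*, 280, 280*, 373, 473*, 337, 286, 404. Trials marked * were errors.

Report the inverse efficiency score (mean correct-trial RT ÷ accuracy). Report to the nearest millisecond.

Correct trials (n=10): 421, 437, 442, 333, 478, 280, 373, 337, 286, 404
Mean correct RT = 3791/10 = 379.1000 ms
Proportion correct = 10/13
IES = 379.1000 / (10/13) = 492.830 ms

493 ms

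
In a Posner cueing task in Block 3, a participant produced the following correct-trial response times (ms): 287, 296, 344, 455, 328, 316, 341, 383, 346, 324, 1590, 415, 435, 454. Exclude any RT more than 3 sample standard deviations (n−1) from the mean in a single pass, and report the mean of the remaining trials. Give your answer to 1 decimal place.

363.4 ms

n = 14, ΣRT = 6314, M = 451.000
Σ(x−M)² = 1438500.00; s = √(1438500.00/13) = 332.647
Cutoffs: 451.000 ± 3·332.647 → [-546.9, 1448.9]
Outside: 1590 → excluded.
Retained (n=13): Σ = 4724, mean = 4724/13 = 363.385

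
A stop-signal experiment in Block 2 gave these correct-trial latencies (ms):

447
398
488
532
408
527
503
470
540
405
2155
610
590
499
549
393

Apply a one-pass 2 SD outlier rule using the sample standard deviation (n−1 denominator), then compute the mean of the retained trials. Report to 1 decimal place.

n = 16, ΣRT = 9514, M = 594.625
Σ(x−M)² = 2664921.75; s = √(2664921.75/15) = 421.499
Cutoffs: 594.625 ± 2·421.499 → [-248.4, 1437.6]
Outside: 2155 → excluded.
Retained (n=15): Σ = 7359, mean = 7359/15 = 490.600

490.6 ms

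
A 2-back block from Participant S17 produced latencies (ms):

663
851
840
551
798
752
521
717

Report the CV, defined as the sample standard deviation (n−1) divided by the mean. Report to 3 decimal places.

0.176

n = 8, Σ = 5693, M = 711.6250
Σ(x−M)² = 109527.875; s = √(109527.875/7) = 125.0873
CV = 125.0873 / 711.6250 = 0.17578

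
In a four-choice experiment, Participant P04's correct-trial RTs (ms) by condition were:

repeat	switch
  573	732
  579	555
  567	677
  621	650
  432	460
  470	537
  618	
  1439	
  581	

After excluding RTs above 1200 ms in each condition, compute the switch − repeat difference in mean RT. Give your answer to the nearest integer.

47 ms

repeat: exclude 1439
M(repeat) = 4441/8 = 555.125
M(switch) = 3611/6 = 601.833
Difference = 601.833 − 555.125 = 46.708 ms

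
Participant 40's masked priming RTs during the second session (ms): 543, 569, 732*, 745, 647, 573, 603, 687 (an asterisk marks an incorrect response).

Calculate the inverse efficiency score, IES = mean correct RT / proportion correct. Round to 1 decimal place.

Correct trials (n=7): 543, 569, 745, 647, 573, 603, 687
Mean correct RT = 4367/7 = 623.8571 ms
Proportion correct = 7/8
IES = 623.8571 / (7/8) = 712.980 ms

713.0 ms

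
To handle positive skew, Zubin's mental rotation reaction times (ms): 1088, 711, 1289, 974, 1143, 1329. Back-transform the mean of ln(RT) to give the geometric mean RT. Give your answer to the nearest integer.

1067 ms

ln(RT): 6.9921, 6.5667, 7.1616, 6.8814, 7.0414, 7.1922
Mean ln(RT) = 41.8354/6 = 6.97257
Geometric mean = exp(6.97257) = 1066.96 ms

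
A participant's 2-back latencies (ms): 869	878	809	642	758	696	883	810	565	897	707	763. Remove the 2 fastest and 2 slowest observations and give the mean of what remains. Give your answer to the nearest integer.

786 ms

Sorted: 565, 642, 696, 707, 758, 763, 809, 810, 869, 878, 883, 897
Drop lowest 2 (565, 642) and highest 2 (883, 897)
Remaining (n=8): Σ = 6290, mean = 6290/8 = 786.250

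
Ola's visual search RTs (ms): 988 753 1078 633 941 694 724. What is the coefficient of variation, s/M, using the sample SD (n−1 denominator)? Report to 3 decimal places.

n = 7, Σ = 5811, M = 830.1429
Σ(x−M)² = 173258.857; s = √(173258.857/6) = 169.9308
CV = 169.9308 / 830.1429 = 0.20470

0.205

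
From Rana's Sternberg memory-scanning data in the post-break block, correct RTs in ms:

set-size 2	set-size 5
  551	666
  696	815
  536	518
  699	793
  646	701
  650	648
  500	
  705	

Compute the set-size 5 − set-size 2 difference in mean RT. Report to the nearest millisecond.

67 ms

M(set-size 2) = 4983/8 = 622.875
M(set-size 5) = 4141/6 = 690.167
Difference = 690.167 − 622.875 = 67.292 ms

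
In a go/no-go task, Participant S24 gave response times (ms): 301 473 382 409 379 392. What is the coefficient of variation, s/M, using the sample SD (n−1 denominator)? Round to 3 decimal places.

n = 6, Σ = 2336, M = 389.3333
Σ(x−M)² = 15357.333; s = √(15357.333/5) = 55.4208
CV = 55.4208 / 389.3333 = 0.14235

0.142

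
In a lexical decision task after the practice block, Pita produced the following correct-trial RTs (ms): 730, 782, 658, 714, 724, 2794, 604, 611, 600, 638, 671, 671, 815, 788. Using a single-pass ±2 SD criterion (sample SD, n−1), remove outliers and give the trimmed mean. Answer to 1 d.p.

n = 14, ΣRT = 11800, M = 842.857
Σ(x−M)² = 4162913.71; s = √(4162913.71/13) = 565.883
Cutoffs: 842.857 ± 2·565.883 → [-288.9, 1974.6]
Outside: 2794 → excluded.
Retained (n=13): Σ = 9006, mean = 9006/13 = 692.769

692.8 ms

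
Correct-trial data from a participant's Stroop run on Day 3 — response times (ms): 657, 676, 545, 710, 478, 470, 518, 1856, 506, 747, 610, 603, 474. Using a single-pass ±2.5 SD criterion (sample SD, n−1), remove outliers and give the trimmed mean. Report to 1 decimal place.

582.8 ms

n = 13, ΣRT = 8850, M = 680.769
Σ(x−M)² = 1601816.31; s = √(1601816.31/12) = 365.356
Cutoffs: 680.769 ± 2.5·365.356 → [-232.6, 1594.2]
Outside: 1856 → excluded.
Retained (n=12): Σ = 6994, mean = 6994/12 = 582.833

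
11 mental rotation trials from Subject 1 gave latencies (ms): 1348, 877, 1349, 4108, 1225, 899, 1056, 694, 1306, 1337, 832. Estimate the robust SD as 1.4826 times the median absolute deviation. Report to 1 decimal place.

Sorted: 694, 832, 877, 899, 1056, 1225, 1306, 1337, 1348, 1349, 4108 → median = 1225
|x − 1225| sorted: 0, 81, 112, 123, 124, 169, 326, 348, 393, 531, 2883 → MAD = 169
Robust SD ≈ 1.4826 × 169 = 250.559

250.6 ms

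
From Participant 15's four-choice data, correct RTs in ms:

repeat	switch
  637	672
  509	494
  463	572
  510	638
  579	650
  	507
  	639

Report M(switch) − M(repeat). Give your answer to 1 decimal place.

56.4 ms

M(repeat) = 2698/5 = 539.600
M(switch) = 4172/7 = 596.000
Difference = 596.000 − 539.600 = 56.400 ms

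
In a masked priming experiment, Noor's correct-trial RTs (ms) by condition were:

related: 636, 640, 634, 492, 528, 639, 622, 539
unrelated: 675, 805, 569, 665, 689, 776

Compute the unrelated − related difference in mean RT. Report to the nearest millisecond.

M(related) = 4730/8 = 591.250
M(unrelated) = 4179/6 = 696.500
Difference = 696.500 − 591.250 = 105.250 ms

105 ms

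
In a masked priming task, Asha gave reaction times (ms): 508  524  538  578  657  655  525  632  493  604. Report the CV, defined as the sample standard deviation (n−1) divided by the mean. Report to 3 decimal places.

0.109

n = 10, Σ = 5714, M = 571.4000
Σ(x−M)² = 34776.400; s = √(34776.400/9) = 62.1614
CV = 62.1614 / 571.4000 = 0.10879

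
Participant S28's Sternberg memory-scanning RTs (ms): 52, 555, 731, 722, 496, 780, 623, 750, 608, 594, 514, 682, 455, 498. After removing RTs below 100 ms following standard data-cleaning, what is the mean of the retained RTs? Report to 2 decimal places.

Excluded: 52
Retained (n=13): Σ = 8008
Mean = 8008/13 = 616.0000

616.00 ms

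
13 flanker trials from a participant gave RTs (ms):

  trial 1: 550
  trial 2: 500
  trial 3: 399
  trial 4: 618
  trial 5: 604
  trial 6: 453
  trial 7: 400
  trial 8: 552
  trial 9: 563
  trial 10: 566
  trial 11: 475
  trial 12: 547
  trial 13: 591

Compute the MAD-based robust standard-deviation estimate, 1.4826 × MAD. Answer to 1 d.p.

74.1 ms

Sorted: 399, 400, 453, 475, 500, 547, 550, 552, 563, 566, 591, 604, 618 → median = 550
|x − 550| sorted: 0, 2, 3, 13, 16, 41, 50, 54, 68, 75, 97, 150, 151 → MAD = 50
Robust SD ≈ 1.4826 × 50 = 74.130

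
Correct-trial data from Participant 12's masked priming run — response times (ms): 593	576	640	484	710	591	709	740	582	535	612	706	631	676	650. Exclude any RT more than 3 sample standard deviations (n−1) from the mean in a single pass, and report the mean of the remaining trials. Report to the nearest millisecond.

n = 15, ΣRT = 9435, M = 629.000
Σ(x−M)² = 71894.00; s = √(71894.00/14) = 71.661
Cutoffs: 629.000 ± 3·71.661 → [414.0, 844.0]
No RTs fall outside the cutoffs; all 15 retained. Mean = 9435/15 = 629.000

629 ms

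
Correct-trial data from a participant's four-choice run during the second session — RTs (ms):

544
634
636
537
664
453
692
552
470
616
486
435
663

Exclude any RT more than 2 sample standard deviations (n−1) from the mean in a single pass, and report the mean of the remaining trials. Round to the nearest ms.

568 ms

n = 13, ΣRT = 7382, M = 567.846
Σ(x−M)² = 93935.69; s = √(93935.69/12) = 88.476
Cutoffs: 567.846 ± 2·88.476 → [390.9, 744.8]
No RTs fall outside the cutoffs; all 13 retained. Mean = 7382/13 = 567.846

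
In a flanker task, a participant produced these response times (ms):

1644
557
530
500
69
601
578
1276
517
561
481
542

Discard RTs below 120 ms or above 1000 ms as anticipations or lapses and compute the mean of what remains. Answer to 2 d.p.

Excluded: 69, 1276, 1644
Retained (n=9): Σ = 4867
Mean = 4867/9 = 540.7778

540.78 ms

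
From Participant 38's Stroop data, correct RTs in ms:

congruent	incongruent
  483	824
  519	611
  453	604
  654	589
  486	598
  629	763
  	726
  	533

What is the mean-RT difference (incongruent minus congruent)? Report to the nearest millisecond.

119 ms

M(congruent) = 3224/6 = 537.333
M(incongruent) = 5248/8 = 656.000
Difference = 656.000 − 537.333 = 118.667 ms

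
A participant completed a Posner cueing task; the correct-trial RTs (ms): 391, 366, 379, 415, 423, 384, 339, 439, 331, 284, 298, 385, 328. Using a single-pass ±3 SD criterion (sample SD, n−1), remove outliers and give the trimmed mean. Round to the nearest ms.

366 ms

n = 13, ΣRT = 4762, M = 366.308
Σ(x−M)² = 27202.77; s = √(27202.77/12) = 47.612
Cutoffs: 366.308 ± 3·47.612 → [223.5, 509.1]
No RTs fall outside the cutoffs; all 13 retained. Mean = 4762/13 = 366.308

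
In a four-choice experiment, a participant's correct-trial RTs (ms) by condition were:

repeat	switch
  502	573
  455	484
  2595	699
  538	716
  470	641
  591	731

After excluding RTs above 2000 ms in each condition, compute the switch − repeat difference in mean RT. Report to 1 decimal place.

129.5 ms

repeat: exclude 2595
M(repeat) = 2556/5 = 511.200
M(switch) = 3844/6 = 640.667
Difference = 640.667 − 511.200 = 129.467 ms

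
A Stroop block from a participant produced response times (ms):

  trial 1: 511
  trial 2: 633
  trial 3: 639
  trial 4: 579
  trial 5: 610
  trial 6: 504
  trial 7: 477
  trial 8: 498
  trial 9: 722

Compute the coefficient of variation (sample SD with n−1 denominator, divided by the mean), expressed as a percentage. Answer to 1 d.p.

14.4%

n = 9, Σ = 5173, M = 574.7778
Σ(x−M)² = 54979.556; s = √(54979.556/8) = 82.9002
CV = 82.9002 / 574.7778 = 0.14423 = 14.423%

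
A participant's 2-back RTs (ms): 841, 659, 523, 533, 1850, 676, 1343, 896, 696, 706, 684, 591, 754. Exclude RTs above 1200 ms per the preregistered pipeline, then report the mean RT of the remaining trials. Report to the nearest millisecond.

Excluded: 1343, 1850
Retained (n=11): Σ = 7559
Mean = 7559/11 = 687.1818

687 ms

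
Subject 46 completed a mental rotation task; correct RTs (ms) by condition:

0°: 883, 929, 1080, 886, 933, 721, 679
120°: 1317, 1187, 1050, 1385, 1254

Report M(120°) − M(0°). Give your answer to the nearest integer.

366 ms

M(0°) = 6111/7 = 873.000
M(120°) = 6193/5 = 1238.600
Difference = 1238.600 − 873.000 = 365.600 ms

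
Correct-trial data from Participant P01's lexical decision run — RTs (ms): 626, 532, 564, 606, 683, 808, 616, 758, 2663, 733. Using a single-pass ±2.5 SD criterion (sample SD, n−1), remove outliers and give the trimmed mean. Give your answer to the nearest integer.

n = 10, ΣRT = 8589, M = 858.900
Σ(x−M)² = 3685370.90; s = √(3685370.90/9) = 639.911
Cutoffs: 858.900 ± 2.5·639.911 → [-740.9, 2458.7]
Outside: 2663 → excluded.
Retained (n=9): Σ = 5926, mean = 5926/9 = 658.444

658 ms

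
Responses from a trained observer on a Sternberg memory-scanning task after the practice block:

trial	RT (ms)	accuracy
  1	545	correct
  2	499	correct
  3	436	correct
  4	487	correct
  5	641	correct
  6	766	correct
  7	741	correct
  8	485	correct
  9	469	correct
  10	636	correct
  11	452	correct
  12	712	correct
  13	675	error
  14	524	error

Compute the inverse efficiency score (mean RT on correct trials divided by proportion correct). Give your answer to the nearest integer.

Correct trials (n=12): 545, 499, 436, 487, 641, 766, 741, 485, 469, 636, 452, 712
Mean correct RT = 6869/12 = 572.4167 ms
Proportion correct = 12/14
IES = 572.4167 / (12/14) = 667.819 ms

668 ms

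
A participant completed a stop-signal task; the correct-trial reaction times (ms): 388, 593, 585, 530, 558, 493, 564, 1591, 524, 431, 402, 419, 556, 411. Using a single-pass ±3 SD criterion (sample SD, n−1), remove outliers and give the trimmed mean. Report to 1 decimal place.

496.5 ms

n = 14, ΣRT = 8045, M = 574.643
Σ(x−M)² = 1181665.21; s = √(1181665.21/13) = 301.492
Cutoffs: 574.643 ± 3·301.492 → [-329.8, 1479.1]
Outside: 1591 → excluded.
Retained (n=13): Σ = 6454, mean = 6454/13 = 496.462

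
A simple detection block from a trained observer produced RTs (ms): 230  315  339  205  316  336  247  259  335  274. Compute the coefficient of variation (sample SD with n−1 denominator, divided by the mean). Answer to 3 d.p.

n = 10, Σ = 2856, M = 285.6000
Σ(x−M)² = 21540.400; s = √(21540.400/9) = 48.9222
CV = 48.9222 / 285.6000 = 0.17130

0.171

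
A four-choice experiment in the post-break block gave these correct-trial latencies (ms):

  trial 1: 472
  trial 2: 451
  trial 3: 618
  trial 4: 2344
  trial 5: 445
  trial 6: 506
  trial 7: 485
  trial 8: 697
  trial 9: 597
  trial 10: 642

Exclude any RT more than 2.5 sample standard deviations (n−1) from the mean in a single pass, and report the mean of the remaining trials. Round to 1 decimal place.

n = 10, ΣRT = 7257, M = 725.700
Σ(x−M)² = 2979708.10; s = √(2979708.10/9) = 575.394
Cutoffs: 725.700 ± 2.5·575.394 → [-712.8, 2164.2]
Outside: 2344 → excluded.
Retained (n=9): Σ = 4913, mean = 4913/9 = 545.889

545.9 ms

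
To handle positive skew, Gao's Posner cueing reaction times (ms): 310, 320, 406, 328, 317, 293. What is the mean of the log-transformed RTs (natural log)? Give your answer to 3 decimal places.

5.791

ln(RT): 5.7366, 5.7683, 6.0064, 5.7930, 5.7589, 5.6802
Σ ln(RT) = 34.7433
Mean = 34.7433/6 = 5.79056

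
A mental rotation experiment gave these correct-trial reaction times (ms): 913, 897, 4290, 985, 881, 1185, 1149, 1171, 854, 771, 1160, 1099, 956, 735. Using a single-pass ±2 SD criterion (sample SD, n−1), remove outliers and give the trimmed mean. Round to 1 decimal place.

n = 14, ΣRT = 17046, M = 1217.571
Σ(x−M)² = 10460927.43; s = √(10460927.43/13) = 897.043
Cutoffs: 1217.571 ± 2·897.043 → [-576.5, 3011.7]
Outside: 4290 → excluded.
Retained (n=13): Σ = 12756, mean = 12756/13 = 981.231

981.2 ms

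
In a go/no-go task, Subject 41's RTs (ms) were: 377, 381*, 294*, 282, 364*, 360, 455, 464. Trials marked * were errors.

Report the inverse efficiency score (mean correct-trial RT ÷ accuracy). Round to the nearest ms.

620 ms

Correct trials (n=5): 377, 282, 360, 455, 464
Mean correct RT = 1938/5 = 387.6000 ms
Proportion correct = 5/8
IES = 387.6000 / (5/8) = 620.160 ms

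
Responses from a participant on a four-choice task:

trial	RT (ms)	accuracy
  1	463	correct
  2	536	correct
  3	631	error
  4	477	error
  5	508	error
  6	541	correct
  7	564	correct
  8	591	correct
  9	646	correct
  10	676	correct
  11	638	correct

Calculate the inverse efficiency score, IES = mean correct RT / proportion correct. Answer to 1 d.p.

Correct trials (n=8): 463, 536, 541, 564, 591, 646, 676, 638
Mean correct RT = 4655/8 = 581.8750 ms
Proportion correct = 8/11
IES = 581.8750 / (8/11) = 800.078 ms

800.1 ms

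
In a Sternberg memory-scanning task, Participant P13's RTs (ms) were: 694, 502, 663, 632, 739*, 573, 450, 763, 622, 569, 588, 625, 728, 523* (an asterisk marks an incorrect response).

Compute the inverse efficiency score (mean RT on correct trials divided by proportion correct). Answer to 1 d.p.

720.3 ms

Correct trials (n=12): 694, 502, 663, 632, 573, 450, 763, 622, 569, 588, 625, 728
Mean correct RT = 7409/12 = 617.4167 ms
Proportion correct = 12/14
IES = 617.4167 / (12/14) = 720.319 ms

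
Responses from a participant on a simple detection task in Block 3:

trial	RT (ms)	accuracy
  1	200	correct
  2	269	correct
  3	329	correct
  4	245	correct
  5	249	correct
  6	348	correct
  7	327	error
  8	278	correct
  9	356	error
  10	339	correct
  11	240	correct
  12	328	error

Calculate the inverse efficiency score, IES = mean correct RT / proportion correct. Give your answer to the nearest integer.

370 ms

Correct trials (n=9): 200, 269, 329, 245, 249, 348, 278, 339, 240
Mean correct RT = 2497/9 = 277.4444 ms
Proportion correct = 9/12
IES = 277.4444 / (9/12) = 369.926 ms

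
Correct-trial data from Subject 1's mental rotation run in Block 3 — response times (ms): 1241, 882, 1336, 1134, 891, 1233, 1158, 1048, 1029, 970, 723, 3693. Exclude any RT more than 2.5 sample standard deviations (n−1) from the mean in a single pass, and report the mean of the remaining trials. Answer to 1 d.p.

n = 12, ΣRT = 15338, M = 1278.167
Σ(x−M)² = 6698493.67; s = √(6698493.67/11) = 780.355
Cutoffs: 1278.167 ± 2.5·780.355 → [-672.7, 3229.1]
Outside: 3693 → excluded.
Retained (n=11): Σ = 11645, mean = 11645/11 = 1058.636

1058.6 ms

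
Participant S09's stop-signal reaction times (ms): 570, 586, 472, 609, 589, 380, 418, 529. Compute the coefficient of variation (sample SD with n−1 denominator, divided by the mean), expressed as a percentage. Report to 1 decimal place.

16.6%

n = 8, Σ = 4153, M = 519.1250
Σ(x−M)² = 51920.875; s = √(51920.875/7) = 86.1236
CV = 86.1236 / 519.1250 = 0.16590 = 16.590%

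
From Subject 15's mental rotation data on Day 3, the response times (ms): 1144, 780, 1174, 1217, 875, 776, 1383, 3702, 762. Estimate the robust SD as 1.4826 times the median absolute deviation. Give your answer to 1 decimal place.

Sorted: 762, 776, 780, 875, 1144, 1174, 1217, 1383, 3702 → median = 1144
|x − 1144| sorted: 0, 30, 73, 239, 269, 364, 368, 382, 2558 → MAD = 269
Robust SD ≈ 1.4826 × 269 = 398.819

398.8 ms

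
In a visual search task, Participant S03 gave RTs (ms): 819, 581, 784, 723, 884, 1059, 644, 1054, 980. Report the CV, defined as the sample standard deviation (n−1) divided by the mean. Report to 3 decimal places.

0.206

n = 9, Σ = 7528, M = 836.4444
Σ(x−M)² = 237942.222; s = √(237942.222/8) = 172.4609
CV = 172.4609 / 836.4444 = 0.20618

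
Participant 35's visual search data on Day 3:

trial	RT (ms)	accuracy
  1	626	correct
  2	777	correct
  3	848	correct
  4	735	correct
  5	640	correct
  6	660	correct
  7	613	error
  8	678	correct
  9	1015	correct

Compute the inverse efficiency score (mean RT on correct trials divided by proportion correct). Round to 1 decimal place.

840.8 ms

Correct trials (n=8): 626, 777, 848, 735, 640, 660, 678, 1015
Mean correct RT = 5979/8 = 747.3750 ms
Proportion correct = 8/9
IES = 747.3750 / (8/9) = 840.797 ms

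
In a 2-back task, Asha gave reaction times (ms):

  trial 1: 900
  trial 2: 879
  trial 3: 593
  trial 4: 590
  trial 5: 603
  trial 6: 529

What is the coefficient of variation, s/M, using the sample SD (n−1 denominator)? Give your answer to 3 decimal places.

0.238

n = 6, Σ = 4094, M = 682.3333
Σ(x−M)² = 132367.333; s = √(132367.333/5) = 162.7067
CV = 162.7067 / 682.3333 = 0.23846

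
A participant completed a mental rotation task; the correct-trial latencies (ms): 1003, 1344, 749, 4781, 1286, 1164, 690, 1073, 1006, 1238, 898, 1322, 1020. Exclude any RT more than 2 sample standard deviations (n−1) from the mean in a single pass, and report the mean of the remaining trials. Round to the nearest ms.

1066 ms

n = 13, ΣRT = 17574, M = 1351.846
Σ(x−M)² = 13249251.69; s = √(13249251.69/12) = 1050.764
Cutoffs: 1351.846 ± 2·1050.764 → [-749.7, 3453.4]
Outside: 4781 → excluded.
Retained (n=12): Σ = 12793, mean = 12793/12 = 1066.083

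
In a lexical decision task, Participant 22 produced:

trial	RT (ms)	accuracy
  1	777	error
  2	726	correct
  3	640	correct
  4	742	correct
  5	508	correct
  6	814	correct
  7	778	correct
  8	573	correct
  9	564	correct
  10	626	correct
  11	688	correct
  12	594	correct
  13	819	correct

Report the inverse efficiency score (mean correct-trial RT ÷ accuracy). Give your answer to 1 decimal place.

728.7 ms

Correct trials (n=12): 726, 640, 742, 508, 814, 778, 573, 564, 626, 688, 594, 819
Mean correct RT = 8072/12 = 672.6667 ms
Proportion correct = 12/13
IES = 672.6667 / (12/13) = 728.722 ms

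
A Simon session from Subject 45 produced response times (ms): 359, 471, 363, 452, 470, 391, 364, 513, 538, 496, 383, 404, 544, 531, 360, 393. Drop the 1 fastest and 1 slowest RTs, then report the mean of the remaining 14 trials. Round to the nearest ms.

438 ms

Sorted: 359, 360, 363, 364, 383, 391, 393, 404, 452, 470, 471, 496, 513, 531, 538, 544
Drop lowest 1 (359) and highest 1 (544)
Remaining (n=14): Σ = 6129, mean = 6129/14 = 437.786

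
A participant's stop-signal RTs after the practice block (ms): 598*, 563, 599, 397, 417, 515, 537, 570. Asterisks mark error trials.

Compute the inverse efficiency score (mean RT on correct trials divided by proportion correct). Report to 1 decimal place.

587.4 ms

Correct trials (n=7): 563, 599, 397, 417, 515, 537, 570
Mean correct RT = 3598/7 = 514.0000 ms
Proportion correct = 7/8
IES = 514.0000 / (7/8) = 587.429 ms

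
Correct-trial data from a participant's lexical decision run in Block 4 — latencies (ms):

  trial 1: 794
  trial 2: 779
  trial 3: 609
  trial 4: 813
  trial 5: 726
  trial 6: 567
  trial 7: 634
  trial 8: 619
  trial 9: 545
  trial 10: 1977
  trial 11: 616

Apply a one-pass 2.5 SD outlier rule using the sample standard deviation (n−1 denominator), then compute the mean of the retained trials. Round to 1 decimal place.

670.2 ms

n = 11, ΣRT = 8679, M = 789.000
Σ(x−M)² = 1640088.00; s = √(1640088.00/10) = 404.980
Cutoffs: 789.000 ± 2.5·404.980 → [-223.4, 1801.4]
Outside: 1977 → excluded.
Retained (n=10): Σ = 6702, mean = 6702/10 = 670.200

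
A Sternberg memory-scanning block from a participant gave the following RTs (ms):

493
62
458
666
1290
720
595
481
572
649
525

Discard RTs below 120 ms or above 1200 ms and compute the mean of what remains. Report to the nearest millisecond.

573 ms

Excluded: 62, 1290
Retained (n=9): Σ = 5159
Mean = 5159/9 = 573.2222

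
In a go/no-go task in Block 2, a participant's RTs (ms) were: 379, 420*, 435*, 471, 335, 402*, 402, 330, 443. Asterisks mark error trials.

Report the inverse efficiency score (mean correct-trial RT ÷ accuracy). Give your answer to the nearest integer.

590 ms

Correct trials (n=6): 379, 471, 335, 402, 330, 443
Mean correct RT = 2360/6 = 393.3333 ms
Proportion correct = 6/9
IES = 393.3333 / (6/9) = 590.000 ms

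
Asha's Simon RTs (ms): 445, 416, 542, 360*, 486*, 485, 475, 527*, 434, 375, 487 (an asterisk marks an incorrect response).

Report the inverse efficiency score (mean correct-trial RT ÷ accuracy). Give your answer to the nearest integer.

629 ms

Correct trials (n=8): 445, 416, 542, 485, 475, 434, 375, 487
Mean correct RT = 3659/8 = 457.3750 ms
Proportion correct = 8/11
IES = 457.3750 / (8/11) = 628.891 ms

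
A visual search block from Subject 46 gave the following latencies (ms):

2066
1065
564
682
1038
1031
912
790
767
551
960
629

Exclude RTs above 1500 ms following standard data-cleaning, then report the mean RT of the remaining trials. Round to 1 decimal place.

Excluded: 2066
Retained (n=11): Σ = 8989
Mean = 8989/11 = 817.1818

817.2 ms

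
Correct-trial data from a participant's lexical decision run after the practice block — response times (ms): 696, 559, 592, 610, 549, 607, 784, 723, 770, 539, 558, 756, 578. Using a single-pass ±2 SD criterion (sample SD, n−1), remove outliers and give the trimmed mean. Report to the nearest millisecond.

640 ms

n = 13, ΣRT = 8321, M = 640.077
Σ(x−M)² = 101020.92; s = √(101020.92/12) = 91.752
Cutoffs: 640.077 ± 2·91.752 → [456.6, 823.6]
No RTs fall outside the cutoffs; all 13 retained. Mean = 8321/13 = 640.077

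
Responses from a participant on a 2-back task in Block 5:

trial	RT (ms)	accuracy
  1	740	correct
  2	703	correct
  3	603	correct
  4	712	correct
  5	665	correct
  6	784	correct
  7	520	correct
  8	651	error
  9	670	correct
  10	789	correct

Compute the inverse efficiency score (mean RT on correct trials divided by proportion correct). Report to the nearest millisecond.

764 ms

Correct trials (n=9): 740, 703, 603, 712, 665, 784, 520, 670, 789
Mean correct RT = 6186/9 = 687.3333 ms
Proportion correct = 9/10
IES = 687.3333 / (9/10) = 763.704 ms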